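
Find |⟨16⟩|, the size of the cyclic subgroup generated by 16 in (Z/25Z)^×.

The order of 16 must divide φ(25) = φ(5^2) = 5·(5−1) = 20 = 2^2 · 5.
Divisors of 20: 1, 2, 4, 5, 10, 20.
Check 16^d mod 25 for each divisor in increasing order:
16^1 ≡ 16 (mod 25)
16^2 ≡ 6 (mod 25)
16^4 ≡ 11 (mod 25)
16^5 ≡ 1 (mod 25) ✓
So ord_25(16) = 5.

5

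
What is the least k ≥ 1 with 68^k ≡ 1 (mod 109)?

Since 68 ∈ (Z/109Z)^×, its order divides φ(109) = 109 − 1 = 108 = 2^2 · 3^3.
Divisors of 108: 1, 2, 3, 4, 6, 9, 12, 18, 27, 36, 54, 108.
Test each divisor d:
68^1 ≡ 68 (mod 109)
68^2 ≡ 46 (mod 109)
68^3 ≡ 76 (mod 109)
68^4 ≡ 45 (mod 109)
68^6 ≡ 108 (mod 109)
68^9 ≡ 33 (mod 109)
68^12 ≡ 1 (mod 109) ✓
So ord_109(68) = 12.

12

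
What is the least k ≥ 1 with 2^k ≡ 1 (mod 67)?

66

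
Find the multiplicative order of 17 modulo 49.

42

The order of 17 must divide φ(49) = φ(7^2) = 7·(7−1) = 42 = 2 · 3 · 7.
Divisors of 42: 1, 2, 3, 6, 7, 14, 21, 42.
Check 17^d mod 49 for each divisor in increasing order:
17^1 ≡ 17
17^2 ≡ 44
17^3 ≡ 13
17^6 ≡ 22
17^7 ≡ 31
17^14 ≡ 30
17^21 ≡ 48
17^42 ≡ 1
Hence ord(17) = 42.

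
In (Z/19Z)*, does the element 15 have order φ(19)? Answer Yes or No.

Yes

φ(19) = 19 − 1 = 18 = 2 · 3^2.
An element g generates (Z/19Z)^× iff g^(18/q) ≢ 1 (mod 19) for each prime q ∈ {2, 3}.
15^9 ≡ 18 (mod 19)  [q = 2: ≢ 1 ✓]
15^6 ≡ 11 (mod 19)  [q = 3: ≢ 1 ✓]
Every test exponent gives a nontrivial residue, hence 15 generates the full group.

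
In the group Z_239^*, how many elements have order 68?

0

φ(239) = 239 − 1 = 238 = 2 · 7 · 17.
In a cyclic group of order 238, there are φ(d) elements of order d for each divisor d of 238, and zero for non-divisors.
Here 238 is not a multiple of 68, so there are no elements of order 68.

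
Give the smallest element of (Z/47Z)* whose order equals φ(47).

φ(47) = 47 − 1 = 46 = 2 · 23.
Test candidates g = 2, 3, … against the prime factors q ∈ {2, 23} of φ(47): g is a generator iff g^(46/q) ≢ 1 for every such q.
g = 2: 2^23 ≡ 1 — hits 1, so not a primitive root.
g = 3: 3^23 ≡ 1 — hits 1, so not a primitive root.
g = 4: 4^23 ≡ 1 — hits 1, so not a primitive root.
g = 5: 5^23 ≡ 46; 5^2 ≡ 25 — none is 1, so 5 is a primitive root.
The smallest primitive root modulo 47 is 5.

5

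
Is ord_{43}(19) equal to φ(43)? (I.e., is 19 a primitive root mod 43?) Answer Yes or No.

Yes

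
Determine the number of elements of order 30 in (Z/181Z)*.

8

φ(181) = 181 − 1 = 180 = 2^2 · 3^2 · 5.
In a cyclic group of order 180, there are φ(d) elements of order d for each divisor d of 180, and zero for non-divisors.
30 = 2 · 3 · 5 divides 180, and φ(30) = 8.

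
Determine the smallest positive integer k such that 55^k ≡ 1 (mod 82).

8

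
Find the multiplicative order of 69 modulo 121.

ord(69) | φ(121) = φ(11^2) = 11·(11−1) = 110 = 2 · 5 · 11.
Divisors of 110: 1, 2, 5, 10, 11, 22, 55, 110.
Evaluate successive powers at the divisors of 110:
69^1 ≡ 69 (mod 121)
69^2 ≡ 42 (mod 121)
69^5 ≡ 111 (mod 121)
69^10 ≡ 100 (mod 121)
69^11 ≡ 3 (mod 121)
69^22 ≡ 9 (mod 121)
69^55 ≡ 1 (mod 121) ✓
The smallest such exponent is 55, so the order of 69 is 55.

55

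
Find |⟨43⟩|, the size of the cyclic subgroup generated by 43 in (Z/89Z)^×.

The order of 43 must divide φ(89) = 89 − 1 = 88 = 2^3 · 11.
Divisors of 88: 1, 2, 4, 8, 11, 22, 44, 88.
Evaluate successive powers at the divisors of 88:
43^1 ≡ 43
43^2 ≡ 69
43^4 ≡ 44
43^8 ≡ 67
43^11 ≡ 52
43^22 ≡ 34
43^44 ≡ 88
43^88 ≡ 1
Hence ord(43) = 88.

88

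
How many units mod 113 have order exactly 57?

0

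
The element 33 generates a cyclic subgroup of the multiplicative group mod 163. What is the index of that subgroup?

2

ord(33) | φ(163) = 163 − 1 = 162 = 2 · 3^4.
Divisors of 162: 1, 2, 3, 6, 9, 18, 27, 54, 81, 162.
Compute 33^d (mod 163) for the divisors d until we hit 1:
33^1 ≡ 33 (mod 163)
33^2 ≡ 111 (mod 163)
33^3 ≡ 77 (mod 163)
33^6 ≡ 61 (mod 163)
33^9 ≡ 133 (mod 163)
33^18 ≡ 85 (mod 163)
33^27 ≡ 58 (mod 163)
33^54 ≡ 104 (mod 163)
33^81 ≡ 1 (mod 163) ✓
So ord_163(33) = 81, hence |⟨33⟩| = 81.
[(Z/163Z)^× : ⟨33⟩] = 162/81 = 2.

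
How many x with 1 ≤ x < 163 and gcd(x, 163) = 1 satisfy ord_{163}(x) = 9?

φ(163) = 163 − 1 = 162 = 2 · 3^4.
(Z/163Z)^× is cyclic (|G| = 162); a cyclic group of order m has exactly φ(d) elements of each order d | m, and none otherwise.
9 = 3^2 divides 162, and φ(9) = 6.

6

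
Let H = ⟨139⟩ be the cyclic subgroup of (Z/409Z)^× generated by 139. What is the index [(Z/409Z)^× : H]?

The order of 139 must divide φ(409) = 409 − 1 = 408 = 2^3 · 3 · 17.
Divisors of 408: 1, 2, 3, 4, 6, 8, 12, 17, 24, 34, 51, 68, 102, 136, 204, 408.
Check 139^d mod 409 for each divisor in increasing order:
139^1 ≡ 139
139^2 ≡ 98
139^3 ≡ 125
139^4 ≡ 197
139^6 ≡ 83
139^8 ≡ 363
139^12 ≡ 345
139^17 ≡ 53
139^24 ≡ 6
139^34 ≡ 355
139^51 ≡ 1
Thus |⟨139⟩| = ord(139) = 51.
[(Z/409Z)^× : ⟨139⟩] = 408/51 = 8.

8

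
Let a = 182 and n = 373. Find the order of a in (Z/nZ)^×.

Since 182 ∈ (Z/373Z)^×, its order divides φ(373) = 373 − 1 = 372 = 2^2 · 3 · 31.
Divisors of 372: 1, 2, 3, 4, 6, 12, 31, 62, 93, 124, 186, 372.
Check 182^d mod 373 for each divisor in increasing order:
182^1 ≡ 182 (mod 373)
182^2 ≡ 300 (mod 373)
182^3 ≡ 142 (mod 373)
182^4 ≡ 107 (mod 373)
182^6 ≡ 22 (mod 373)
182^12 ≡ 111 (mod 373)
182^31 ≡ 304 (mod 373)
182^62 ≡ 285 (mod 373)
182^93 ≡ 104 (mod 373)
182^124 ≡ 284 (mod 373)
182^186 ≡ 372 (mod 373)
182^372 ≡ 1 (mod 373) ✓
So ord_373(182) = 372.

372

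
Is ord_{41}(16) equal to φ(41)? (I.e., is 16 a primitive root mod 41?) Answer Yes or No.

No

φ(41) = 41 − 1 = 40 = 2^3 · 5.
16 is a primitive root mod 41 iff 16^(φ(41)/q) ≢ 1 for every prime q | φ(41), i.e. q ∈ {2, 5}.
16^20 ≡ 1 (mod 41)  [q = 2: ≡ 1 ✗]
16^8 ≡ 37 (mod 41)  [q = 5: ≢ 1 ✓]
The check at q = 2 fails, so 16 generates a proper subgroup.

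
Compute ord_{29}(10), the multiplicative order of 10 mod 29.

By Lagrange's theorem, ord_29(10) divides φ(29) = 29 − 1 = 28 = 2^2 · 7.
Divisors of 28: 1, 2, 4, 7, 14, 28.
Check 10^d mod 29 for each divisor in increasing order:
10^1 ≡ 10
10^2 ≡ 13
10^4 ≡ 24
10^7 ≡ 17
10^14 ≡ 28
10^28 ≡ 1
Hence ord(10) = 28.

28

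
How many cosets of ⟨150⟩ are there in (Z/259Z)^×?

6

The order of 150 must divide φ(259) = φ(7·37) = (7−1)·(37−1) = 6·36 = 216 = 2^3 · 3^3.
Divisors of 216: 1, 2, 3, 4, 6, 8, 9, 12, 18, 24, 27, 36, 54, 72, 108, 216.
Evaluate successive powers at the divisors of 216:
150^1 ≡ 150 (mod 259)
150^2 ≡ 226 (mod 259)
150^3 ≡ 230 (mod 259)
150^4 ≡ 53 (mod 259)
150^6 ≡ 64 (mod 259)
150^8 ≡ 219 (mod 259)
150^9 ≡ 216 (mod 259)
150^12 ≡ 211 (mod 259)
150^18 ≡ 36 (mod 259)
150^24 ≡ 232 (mod 259)
150^27 ≡ 6 (mod 259)
150^36 ≡ 1 (mod 259) ✓
Thus |⟨150⟩| = ord(150) = 36.
The index is φ(259) / ord(150) = 216 / 36 = 6.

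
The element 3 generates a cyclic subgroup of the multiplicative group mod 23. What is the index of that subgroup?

2

Since 3 ∈ (Z/23Z)^×, its order divides φ(23) = 23 − 1 = 22 = 2 · 11.
Divisors of 22: 1, 2, 11, 22.
Evaluate successive powers at the divisors of 22:
3^1 ≡ 3 (mod 23)
3^2 ≡ 9 (mod 23)
3^11 ≡ 1 (mod 23) ✓
So ord_23(3) = 11, hence |⟨3⟩| = 11.
The index is φ(23) / ord(3) = 22 / 11 = 2.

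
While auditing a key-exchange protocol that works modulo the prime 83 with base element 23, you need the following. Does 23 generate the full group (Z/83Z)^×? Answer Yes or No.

φ(83) = 83 − 1 = 82 = 2 · 41.
An element g generates (Z/83Z)^× iff g^(82/q) ≢ 1 (mod 83) for each prime q ∈ {2, 41}.
23^41 ≡ 1 (mod 83)  [q = 2: ≡ 1 ✗]
23^2 ≡ 31 (mod 83)  [q = 41: ≢ 1 ✓]
The check at q = 2 fails, so 23 generates a proper subgroup.

No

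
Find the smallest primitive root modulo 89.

φ(89) = 89 − 1 = 88 = 2^3 · 11.
g is a primitive root iff g^(88/q) ≢ 1 (mod 89) for each prime q ∈ {2, 11}.
g = 2: 2^44 ≡ 1 — hits 1, so not a primitive root.
g = 3: 3^44 ≡ 88; 3^8 ≡ 64 — none is 1, so 3 is a primitive root.
So 3 is the smallest generator of (Z/89Z)^×.

3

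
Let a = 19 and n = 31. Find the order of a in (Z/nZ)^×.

15

Since 19 ∈ (Z/31Z)^×, its order divides φ(31) = 31 − 1 = 30 = 2 · 3 · 5.
Divisors of 30: 1, 2, 3, 5, 6, 10, 15, 30.
Evaluate successive powers at the divisors of 30:
19^1 ≡ 19
19^2 ≡ 20
19^3 ≡ 8
19^5 ≡ 5
19^6 ≡ 2
19^10 ≡ 25
19^15 ≡ 1
Hence ord(19) = 15.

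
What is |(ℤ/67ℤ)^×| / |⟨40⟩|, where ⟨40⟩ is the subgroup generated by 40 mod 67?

ord(40) | φ(67) = 67 − 1 = 66 = 2 · 3 · 11.
Divisors of 66: 1, 2, 3, 6, 11, 22, 33, 66.
Check 40^d mod 67 for each divisor in increasing order:
40^1 ≡ 40
40^2 ≡ 59
40^3 ≡ 15
40^6 ≡ 24
40^11 ≡ 1
The order of 40 is 11, so the subgroup it generates has 11 elements.
[(Z/67Z)^× : ⟨40⟩] = 66/11 = 6.

6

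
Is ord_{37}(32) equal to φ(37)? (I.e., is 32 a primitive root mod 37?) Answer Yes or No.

φ(37) = 37 − 1 = 36 = 2^2 · 3^2.
Test 32^(36/q) mod 37 for each prime factor q of 36:
32^18 ≡ 36 (mod 37)  [q = 2: ≢ 1 ✓]
32^12 ≡ 10 (mod 37)  [q = 3: ≢ 1 ✓]
All checks pass, so 32 has order 36 and is a primitive root modulo 37.

Yes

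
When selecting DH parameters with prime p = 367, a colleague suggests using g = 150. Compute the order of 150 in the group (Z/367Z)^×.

The order of 150 must divide φ(367) = 367 − 1 = 366 = 2 · 3 · 61.
Divisors of 366: 1, 2, 3, 6, 61, 122, 183, 366.
Check 150^d mod 367 for each divisor in increasing order:
150^1 ≡ 150 (mod 367)
150^2 ≡ 113 (mod 367)
150^3 ≡ 68 (mod 367)
150^6 ≡ 220 (mod 367)
150^61 ≡ 284 (mod 367)
150^122 ≡ 283 (mod 367)
150^183 ≡ 366 (mod 367)
150^366 ≡ 1 (mod 367) ✓
Therefore the multiplicative order of 150 modulo 367 is 366.

366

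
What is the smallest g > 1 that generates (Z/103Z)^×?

φ(103) = 103 − 1 = 102 = 2 · 3 · 17.
g is a primitive root iff g^(102/q) ≢ 1 (mod 103) for each prime q ∈ {2, 3, 17}.
g = 2: 2^51 ≡ 1 — hits 1, so not a primitive root.
g = 3: 3^51 ≡ 102; 3^34 ≡ 1 — hits 1, so not a primitive root.
g = 4: 4^51 ≡ 1 — hits 1, so not a primitive root.
g = 5: 5^51 ≡ 102; 5^34 ≡ 56; 5^6 ≡ 72 — none is 1, so 5 is a primitive root.
So 5 is the smallest generator of (Z/103Z)^×.

5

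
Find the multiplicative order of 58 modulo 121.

55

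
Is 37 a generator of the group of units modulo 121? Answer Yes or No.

φ(121) = φ(11^2) = 11·(11−1) = 110 = 2 · 5 · 11.
An element g generates (Z/121Z)^× iff g^(110/q) ≢ 1 (mod 121) for each prime q ∈ {2, 5, 11}.
37^55 ≡ 1 (mod 121)  [q = 2: ≡ 1 ✗]
37^22 ≡ 27 (mod 121)  [q = 5: ≢ 1 ✓]
37^10 ≡ 12 (mod 121)  [q = 11: ≢ 1 ✓]
37^55 ≡ 1 shows ord(37) | 55, strictly less than φ(121); not a primitive root.

No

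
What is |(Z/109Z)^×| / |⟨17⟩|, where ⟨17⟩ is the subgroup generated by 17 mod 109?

3

ord(17) | φ(109) = 109 − 1 = 108 = 2^2 · 3^3.
Divisors of 108: 1, 2, 3, 4, 6, 9, 12, 18, 27, 36, 54, 108.
Compute 17^d (mod 109) for the divisors d until we hit 1:
17^1 ≡ 17
17^2 ≡ 71
17^3 ≡ 8
17^4 ≡ 27
17^6 ≡ 64
17^9 ≡ 76
17^12 ≡ 63
17^18 ≡ 108
17^27 ≡ 33
17^36 ≡ 1
So ord_109(17) = 36, hence |⟨17⟩| = 36.
The index is φ(109) / ord(17) = 108 / 36 = 3.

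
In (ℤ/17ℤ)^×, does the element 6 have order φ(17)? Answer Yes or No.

Yes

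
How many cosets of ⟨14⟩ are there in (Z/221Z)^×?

12

The order of 14 must divide φ(221) = φ(13·17) = (13−1)·(17−1) = 12·16 = 192 = 2^6 · 3.
Divisors of 192: 1, 2, 3, 4, 6, 8, 12, 16, 24, 32, 48, 64, 96, 192.
Check 14^d mod 221 for each divisor in increasing order:
14^1 ≡ 14
14^2 ≡ 196
14^3 ≡ 92
14^4 ≡ 183
14^6 ≡ 66
14^8 ≡ 118
14^12 ≡ 157
14^16 ≡ 1
Thus |⟨14⟩| = ord(14) = 16.
The index is φ(221) / ord(14) = 192 / 16 = 12.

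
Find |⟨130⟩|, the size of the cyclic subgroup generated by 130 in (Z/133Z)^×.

9

By Lagrange's theorem, ord_133(130) divides φ(133) = φ(7·19) = (7−1)·(19−1) = 6·18 = 108 = 2^2 · 3^3.
Divisors of 108: 1, 2, 3, 4, 6, 9, 12, 18, 27, 36, 54, 108.
Check 130^d mod 133 for each divisor in increasing order:
130^1 ≡ 130 (mod 133)
130^2 ≡ 9 (mod 133)
130^3 ≡ 106 (mod 133)
130^4 ≡ 81 (mod 133)
130^6 ≡ 64 (mod 133)
130^9 ≡ 1 (mod 133) ✓
The smallest such exponent is 9, so the order of 130 is 9.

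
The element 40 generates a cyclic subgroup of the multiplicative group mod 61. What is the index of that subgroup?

5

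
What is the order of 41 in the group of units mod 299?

By Lagrange's theorem, ord_299(41) divides φ(299) = φ(13·23) = (13−1)·(23−1) = 12·22 = 264 = 2^3 · 3 · 11.
Divisors of 264: 1, 2, 3, 4, 6, 8, 11, 12, 22, 24, 33, 44, 66, 88, 132, 264.
Compute 41^d (mod 299) for the divisors d until we hit 1:
41^1 ≡ 41
41^2 ≡ 186
41^3 ≡ 151
41^4 ≡ 211
41^6 ≡ 77
41^8 ≡ 269
41^11 ≡ 254
41^12 ≡ 248
41^22 ≡ 231
41^24 ≡ 209
41^33 ≡ 70
41^44 ≡ 139
41^66 ≡ 116
41^88 ≡ 185
41^132 ≡ 1
Hence ord(41) = 132.

132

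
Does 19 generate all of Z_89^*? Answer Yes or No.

φ(89) = 89 − 1 = 88 = 2^3 · 11.
An element g generates (Z/89Z)^× iff g^(88/q) ≢ 1 (mod 89) for each prime q ∈ {2, 11}.
19^44 ≡ 88 (mod 89)  [q = 2: ≢ 1 ✓]
19^8 ≡ 2 (mod 89)  [q = 11: ≢ 1 ✓]
None equal 1, so ord_89(19) = 88: 19 is a primitive root.

Yes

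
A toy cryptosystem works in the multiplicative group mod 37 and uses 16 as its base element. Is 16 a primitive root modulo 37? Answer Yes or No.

No

φ(37) = 37 − 1 = 36 = 2^2 · 3^2.
Test 16^(36/q) mod 37 for each prime factor q of 36:
16^18 ≡ 1 (mod 37)  [q = 2: ≡ 1 ✗]
16^12 ≡ 26 (mod 37)  [q = 3: ≢ 1 ✓]
Since 16^18 ≡ 1, the order of 16 divides 18 < 36, so 16 is not a primitive root.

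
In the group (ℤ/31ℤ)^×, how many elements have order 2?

1

φ(31) = 31 − 1 = 30 = 2 · 3 · 5.
In a cyclic group of order 30, there are φ(d) elements of order d for each divisor d of 30, and zero for non-divisors.
2 | 30, and φ(2) = 2 − 1 = 1.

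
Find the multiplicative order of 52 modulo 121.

110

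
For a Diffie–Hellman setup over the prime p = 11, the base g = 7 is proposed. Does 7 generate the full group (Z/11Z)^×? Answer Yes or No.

φ(11) = 11 − 1 = 10 = 2 · 5.
It suffices to check that the order of 7 is not a proper divisor of 10: compute 7^(10/q) for q ∈ {2, 5}.
7^5 ≡ 10 (mod 11)  [q = 2: ≢ 1 ✓]
7^2 ≡ 5 (mod 11)  [q = 5: ≢ 1 ✓]
None equal 1, so ord_11(7) = 10: 7 is a primitive root.

Yes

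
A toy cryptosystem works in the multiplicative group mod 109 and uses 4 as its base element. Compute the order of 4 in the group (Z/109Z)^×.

18

The order of 4 must divide φ(109) = 109 − 1 = 108 = 2^2 · 3^3.
Divisors of 108: 1, 2, 3, 4, 6, 9, 12, 18, 27, 36, 54, 108.
Test each divisor d:
4^1 ≡ 4
4^2 ≡ 16
4^3 ≡ 64
4^4 ≡ 38
4^6 ≡ 63
4^9 ≡ 108
4^12 ≡ 45
4^18 ≡ 1
Hence ord(4) = 18.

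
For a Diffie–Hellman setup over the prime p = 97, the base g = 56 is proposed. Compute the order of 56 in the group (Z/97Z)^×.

96

The order of 56 must divide φ(97) = 97 − 1 = 96 = 2^5 · 3.
Divisors of 96: 1, 2, 3, 4, 6, 8, 12, 16, 24, 32, 48, 96.
Check 56^d mod 97 for each divisor in increasing order:
56^1 ≡ 56
56^2 ≡ 32
56^3 ≡ 46
56^4 ≡ 54
56^6 ≡ 79
56^8 ≡ 6
56^12 ≡ 33
56^16 ≡ 36
56^24 ≡ 22
56^32 ≡ 35
56^48 ≡ 96
56^96 ≡ 1
Hence ord(56) = 96.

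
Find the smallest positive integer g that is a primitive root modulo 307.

5

φ(307) = 307 − 1 = 306 = 2 · 3^2 · 17.
g is a primitive root iff g^(306/q) ≢ 1 (mod 307) for each prime q ∈ {2, 3, 17}.
g = 2: 2^153 ≡ 306; 2^102 ≡ 1 — hits 1, so not a primitive root.
g = 3: 3^153 ≡ 306; 3^102 ≡ 1 — hits 1, so not a primitive root.
g = 4: 4^153 ≡ 1 — hits 1, so not a primitive root.
g = 5: 5^153 ≡ 306; 5^102 ≡ 289; 5^18 ≡ 81 — none is 1, so 5 is a primitive root.
The smallest primitive root modulo 307 is 5.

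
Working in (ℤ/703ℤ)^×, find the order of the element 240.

ord(240) | φ(703) = φ(19·37) = (19−1)·(37−1) = 18·36 = 648 = 2^3 · 3^4.
Divisors of 648: 1, 2, 3, 4, 6, 8, 9, 12, 18, 24, 27, 36, 54, 72, 81, 108, 162, 216, 324, 648.
Compute 240^d (mod 703) for the divisors d until we hit 1:
240^1 ≡ 240 (mod 703)
240^2 ≡ 657 (mod 703)
240^3 ≡ 208 (mod 703)
240^4 ≡ 7 (mod 703)
240^6 ≡ 381 (mod 703)
240^8 ≡ 49 (mod 703)
240^9 ≡ 512 (mod 703)
240^12 ≡ 343 (mod 703)
240^18 ≡ 628 (mod 703)
240^24 ≡ 248 (mod 703)
240^27 ≡ 265 (mod 703)
240^36 ≡ 1 (mod 703) ✓
The smallest such exponent is 36, so the order of 240 is 36.

36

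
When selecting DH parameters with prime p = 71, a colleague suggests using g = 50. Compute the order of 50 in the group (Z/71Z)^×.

35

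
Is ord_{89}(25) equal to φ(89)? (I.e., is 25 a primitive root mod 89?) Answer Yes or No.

φ(89) = 89 − 1 = 88 = 2^3 · 11.
Test 25^(88/q) mod 89 for each prime factor q of 88:
25^44 ≡ 1 (mod 89)  [q = 2: ≡ 1 ✗]
25^8 ≡ 16 (mod 89)  [q = 11: ≢ 1 ✓]
25^44 ≡ 1 shows ord(25) | 44, strictly less than φ(89); not a primitive root.

No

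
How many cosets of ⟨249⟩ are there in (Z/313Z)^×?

The order of 249 must divide φ(313) = 313 − 1 = 312 = 2^3 · 3 · 13.
Divisors of 312: 1, 2, 3, 4, 6, 8, 12, 13, 24, 26, 39, 52, 78, 104, 156, 312.
Evaluate successive powers at the divisors of 312:
249^1 ≡ 249 (mod 313)
249^2 ≡ 27 (mod 313)
249^3 ≡ 150 (mod 313)
249^4 ≡ 103 (mod 313)
249^6 ≡ 277 (mod 313)
249^8 ≡ 280 (mod 313)
249^12 ≡ 44 (mod 313)
249^13 ≡ 1 (mod 313) ✓
Thus |⟨249⟩| = ord(249) = 13.
The index is φ(313) / ord(249) = 312 / 13 = 24.

24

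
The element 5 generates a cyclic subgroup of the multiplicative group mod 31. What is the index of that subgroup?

10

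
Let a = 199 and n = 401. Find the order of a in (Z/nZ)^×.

16

Since 199 ∈ (Z/401Z)^×, its order divides φ(401) = 401 − 1 = 400 = 2^4 · 5^2.
Divisors of 400: 1, 2, 4, 5, 8, 10, 16, 20, 25, 40, 50, 80, 100, 200, 400.
Check 199^d mod 401 for each divisor in increasing order:
199^1 ≡ 199 (mod 401)
199^2 ≡ 303 (mod 401)
199^4 ≡ 381 (mod 401)
199^5 ≡ 30 (mod 401)
199^8 ≡ 400 (mod 401)
199^10 ≡ 98 (mod 401)
199^16 ≡ 1 (mod 401) ✓
So ord_401(199) = 16.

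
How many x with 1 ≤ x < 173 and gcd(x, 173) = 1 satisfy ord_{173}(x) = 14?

φ(173) = 173 − 1 = 172 = 2^2 · 43.
(Z/173Z)^× is cyclic (|G| = 172); a cyclic group of order m has exactly φ(d) elements of each order d | m, and none otherwise.
Here 172 is not a multiple of 14, so there are no elements of order 14.

0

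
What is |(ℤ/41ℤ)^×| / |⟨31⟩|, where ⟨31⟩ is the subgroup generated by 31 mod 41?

ord(31) | φ(41) = 41 − 1 = 40 = 2^3 · 5.
Divisors of 40: 1, 2, 4, 5, 8, 10, 20, 40.
Compute 31^d (mod 41) for the divisors d until we hit 1:
31^1 ≡ 31 (mod 41)
31^2 ≡ 18 (mod 41)
31^4 ≡ 37 (mod 41)
31^5 ≡ 40 (mod 41)
31^8 ≡ 16 (mod 41)
31^10 ≡ 1 (mod 41) ✓
The order of 31 is 10, so the subgroup it generates has 10 elements.
Index = |(Z/41Z)^×| / |⟨31⟩| = 40 / 10 = 4.

4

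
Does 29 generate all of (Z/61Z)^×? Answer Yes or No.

φ(61) = 61 − 1 = 60 = 2^2 · 3 · 5.
Test 29^(60/q) mod 61 for each prime factor q of 60:
29^30 ≡ 60 (mod 61)  [q = 2: ≢ 1 ✓]
29^20 ≡ 13 (mod 61)  [q = 3: ≢ 1 ✓]
29^12 ≡ 1 (mod 61)  [q = 5: ≡ 1 ✗]
The check at q = 5 fails, so 29 generates a proper subgroup.

No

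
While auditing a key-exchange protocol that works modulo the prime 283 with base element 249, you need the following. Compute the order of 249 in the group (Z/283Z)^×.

282

By Lagrange's theorem, ord_283(249) divides φ(283) = 283 − 1 = 282 = 2 · 3 · 47.
Divisors of 282: 1, 2, 3, 6, 47, 94, 141, 282.
Test each divisor d:
249^1 ≡ 249
249^2 ≡ 24
249^3 ≡ 33
249^6 ≡ 240
249^47 ≡ 45
249^94 ≡ 44
249^141 ≡ 282
249^282 ≡ 1
So ord_283(249) = 282.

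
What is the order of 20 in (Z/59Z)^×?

29

ord(20) | φ(59) = 59 − 1 = 58 = 2 · 29.
Divisors of 58: 1, 2, 29, 58.
Test each divisor d:
20^1 ≡ 20
20^2 ≡ 46
20^29 ≡ 1
So ord_59(20) = 29.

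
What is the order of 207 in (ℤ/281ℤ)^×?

280

ord(207) | φ(281) = 281 − 1 = 280 = 2^3 · 5 · 7.
Divisors of 280: 1, 2, 4, 5, 7, 8, 10, 14, 20, 28, 35, 40, 56, 70, 140, 280.
Check 207^d mod 281 for each divisor in increasing order:
207^1 ≡ 207 (mod 281)
207^2 ≡ 137 (mod 281)
207^4 ≡ 223 (mod 281)
207^5 ≡ 77 (mod 281)
207^7 ≡ 152 (mod 281)
207^8 ≡ 273 (mod 281)
207^10 ≡ 28 (mod 281)
207^14 ≡ 62 (mod 281)
207^20 ≡ 222 (mod 281)
207^28 ≡ 191 (mod 281)
207^35 ≡ 89 (mod 281)
207^40 ≡ 109 (mod 281)
207^56 ≡ 232 (mod 281)
207^70 ≡ 53 (mod 281)
207^140 ≡ 280 (mod 281)
207^280 ≡ 1 (mod 281) ✓
Therefore the multiplicative order of 207 modulo 281 is 280.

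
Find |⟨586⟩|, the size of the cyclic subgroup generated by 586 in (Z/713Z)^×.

ord(586) | φ(713) = φ(23·31) = (23−1)·(31−1) = 22·30 = 660 = 2^2 · 3 · 5 · 11.
Divisors of 660: 1, 2, 3, 4, 5, 6, 10, 11, 12, 15, 20, 22, 30, 33, 44, 55, 60, 66, 110, 132, 165, 220, 330, 660.
Test each divisor d:
586^1 ≡ 586 (mod 713)
586^2 ≡ 443 (mod 713)
586^3 ≡ 66 (mod 713)
586^4 ≡ 174 (mod 713)
586^5 ≡ 5 (mod 713)
586^6 ≡ 78 (mod 713)
586^10 ≡ 25 (mod 713)
586^11 ≡ 390 (mod 713)
586^12 ≡ 380 (mod 713)
586^15 ≡ 125 (mod 713)
586^20 ≡ 625 (mod 713)
586^22 ≡ 231 (mod 713)
586^30 ≡ 652 (mod 713)
586^33 ≡ 252 (mod 713)
586^44 ≡ 599 (mod 713)
586^55 ≡ 459 (mod 713)
586^60 ≡ 156 (mod 713)
586^66 ≡ 47 (mod 713)
586^110 ≡ 346 (mod 713)
586^132 ≡ 70 (mod 713)
586^165 ≡ 528 (mod 713)
586^220 ≡ 645 (mod 713)
586^330 ≡ 1 (mod 713) ✓
The smallest such exponent is 330, so the order of 586 is 330.

330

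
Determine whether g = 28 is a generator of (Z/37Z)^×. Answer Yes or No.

φ(37) = 37 − 1 = 36 = 2^2 · 3^2.
Test 28^(36/q) mod 37 for each prime factor q of 36:
28^18 ≡ 1 (mod 37)  [q = 2: ≡ 1 ✗]
28^12 ≡ 26 (mod 37)  [q = 3: ≢ 1 ✓]
28^18 ≡ 1 shows ord(28) | 18, strictly less than φ(37); not a primitive root.

No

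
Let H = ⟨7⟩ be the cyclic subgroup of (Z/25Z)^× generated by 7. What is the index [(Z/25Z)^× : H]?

By Lagrange's theorem, ord_25(7) divides φ(25) = φ(5^2) = 5·(5−1) = 20 = 2^2 · 5.
Divisors of 20: 1, 2, 4, 5, 10, 20.
Compute 7^d (mod 25) for the divisors d until we hit 1:
7^1 ≡ 7
7^2 ≡ 24
7^4 ≡ 1
The order of 7 is 4, so the subgroup it generates has 4 elements.
[(Z/25Z)^× : ⟨7⟩] = 20/4 = 5.

5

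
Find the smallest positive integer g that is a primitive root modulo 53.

2

φ(53) = 53 − 1 = 52 = 2^2 · 13.
g is a primitive root iff g^(52/q) ≢ 1 (mod 53) for each prime q ∈ {2, 13}.
g = 2: 2^26 ≡ 52; 2^4 ≡ 16 — none is 1, so 2 is a primitive root.
So 2 is the smallest generator of (Z/53Z)^×.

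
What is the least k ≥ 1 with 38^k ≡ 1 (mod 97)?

96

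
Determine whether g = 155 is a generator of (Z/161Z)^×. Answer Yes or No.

No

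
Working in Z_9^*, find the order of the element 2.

6

Since 2 ∈ (Z/9Z)^×, its order divides φ(9) = φ(3^2) = 3·(3−1) = 6 = 2 · 3.
Divisors of 6: 1, 2, 3, 6.
Evaluate successive powers at the divisors of 6:
2^1 ≡ 2 (mod 9)
2^2 ≡ 4 (mod 9)
2^3 ≡ 8 (mod 9)
2^6 ≡ 1 (mod 9) ✓
Therefore the multiplicative order of 2 modulo 9 is 6.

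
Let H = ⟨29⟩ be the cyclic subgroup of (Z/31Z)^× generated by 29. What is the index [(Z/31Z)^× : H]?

ord(29) | φ(31) = 31 − 1 = 30 = 2 · 3 · 5.
Divisors of 30: 1, 2, 3, 5, 6, 10, 15, 30.
Compute 29^d (mod 31) for the divisors d until we hit 1:
29^1 ≡ 29 (mod 31)
29^2 ≡ 4 (mod 31)
29^3 ≡ 23 (mod 31)
29^5 ≡ 30 (mod 31)
29^6 ≡ 2 (mod 31)
29^10 ≡ 1 (mod 31) ✓
The order of 29 is 10, so the subgroup it generates has 10 elements.
The index is φ(31) / ord(29) = 30 / 10 = 3.

3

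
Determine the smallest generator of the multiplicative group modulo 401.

3

φ(401) = 401 − 1 = 400 = 2^4 · 5^2.
g is a primitive root iff g^(400/q) ≢ 1 (mod 401) for each prime q ∈ {2, 5}.
g = 2: 2^200 ≡ 1 — hits 1, so not a primitive root.
g = 3: 3^200 ≡ 400; 3^80 ≡ 72 — none is 1, so 3 is a primitive root.
The smallest primitive root modulo 401 is 3.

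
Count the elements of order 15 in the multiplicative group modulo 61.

8

φ(61) = 61 − 1 = 60 = 2^2 · 3 · 5.
Since (Z/61Z)^× is cyclic of order 60, the number of elements of order d is φ(d) when d | 60 and 0 otherwise.
15 = 3 · 5 divides 60, and φ(15) = 8.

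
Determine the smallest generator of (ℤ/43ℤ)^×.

3

φ(43) = 43 − 1 = 42 = 2 · 3 · 7.
g is a primitive root iff g^(42/q) ≢ 1 (mod 43) for each prime q ∈ {2, 3, 7}.
g = 2: 2^21 ≡ 42; 2^14 ≡ 1 — hits 1, so not a primitive root.
g = 3: 3^21 ≡ 42; 3^14 ≡ 36; 3^6 ≡ 41 — none is 1, so 3 is a primitive root.
Hence the least primitive root of 43 is 3.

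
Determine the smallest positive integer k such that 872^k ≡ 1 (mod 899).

140

ord(872) | φ(899) = φ(29·31) = (29−1)·(31−1) = 28·30 = 840 = 2^3 · 3 · 5 · 7.
Divisors of 840: 1, 2, 3, 4, 5, 6, 7, 8, 10, 12, 14, 15, 20, 21, 24, 28, 30, 35, 40, 42, 56, 60, 70, 84, 105, 120, 140, 168, 210, 280, 420, 840.
Evaluate successive powers at the divisors of 840:
872^1 ≡ 872
872^2 ≡ 729
872^3 ≡ 95
872^4 ≡ 132
872^5 ≡ 32
872^6 ≡ 35
872^7 ≡ 853
872^8 ≡ 343
872^10 ≡ 125
872^12 ≡ 326
872^14 ≡ 318
872^15 ≡ 404
872^20 ≡ 342
872^21 ≡ 655
872^24 ≡ 194
872^28 ≡ 436
872^30 ≡ 497
872^35 ≡ 621
872^40 ≡ 94
872^42 ≡ 202
872^56 ≡ 407
872^60 ≡ 683
872^70 ≡ 869
872^84 ≡ 349
872^105 ≡ 249
872^120 ≡ 807
872^140 ≡ 1
The smallest such exponent is 140, so the order of 872 is 140.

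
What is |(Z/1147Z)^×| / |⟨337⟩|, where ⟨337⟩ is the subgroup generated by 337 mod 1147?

The order of 337 must divide φ(1147) = φ(31·37) = (31−1)·(37−1) = 30·36 = 1080 = 2^3 · 3^3 · 5.
Divisors of 1080: 1, 2, 3, 4, 5, 6, 8, 9, 10, 12, 15, 18, 20, 24, 27, 30, 36, 40, 45, 54, 60, 72, 90, 108, 120, 135, 180, 216, 270, 360, 540, 1080.
Check 337^d mod 1147 for each divisor in increasing order:
337^1 ≡ 337 (mod 1147)
337^2 ≡ 16 (mod 1147)
337^3 ≡ 804 (mod 1147)
337^4 ≡ 256 (mod 1147)
337^5 ≡ 247 (mod 1147)
337^6 ≡ 655 (mod 1147)
337^8 ≡ 157 (mod 1147)
337^9 ≡ 147 (mod 1147)
337^10 ≡ 218 (mod 1147)
337^12 ≡ 47 (mod 1147)
337^15 ≡ 1084 (mod 1147)
337^18 ≡ 963 (mod 1147)
337^20 ≡ 497 (mod 1147)
337^24 ≡ 1062 (mod 1147)
337^27 ≡ 480 (mod 1147)
337^30 ≡ 528 (mod 1147)
337^36 ≡ 593 (mod 1147)
337^40 ≡ 404 (mod 1147)
337^45 ≡ 1146 (mod 1147)
337^54 ≡ 1000 (mod 1147)
337^60 ≡ 63 (mod 1147)
337^72 ≡ 667 (mod 1147)
337^90 ≡ 1 (mod 1147) ✓
So ord_1147(337) = 90, hence |⟨337⟩| = 90.
The index is φ(1147) / ord(337) = 1080 / 90 = 12.

12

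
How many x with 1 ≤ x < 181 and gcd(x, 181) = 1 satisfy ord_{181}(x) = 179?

0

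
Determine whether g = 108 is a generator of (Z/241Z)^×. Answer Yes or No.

φ(241) = 241 − 1 = 240 = 2^4 · 3 · 5.
Test 108^(240/q) mod 241 for each prime factor q of 240:
108^120 ≡ 1 (mod 241)  [q = 2: ≡ 1 ✗]
108^80 ≡ 225 (mod 241)  [q = 3: ≢ 1 ✓]
108^48 ≡ 91 (mod 241)  [q = 5: ≢ 1 ✓]
108^120 ≡ 1 shows ord(108) | 120, strictly less than φ(241); not a primitive root.

No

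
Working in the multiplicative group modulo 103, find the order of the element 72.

ord(72) | φ(103) = 103 − 1 = 102 = 2 · 3 · 17.
Divisors of 102: 1, 2, 3, 6, 17, 34, 51, 102.
Compute 72^d (mod 103) for the divisors d until we hit 1:
72^1 ≡ 72 (mod 103)
72^2 ≡ 34 (mod 103)
72^3 ≡ 79 (mod 103)
72^6 ≡ 61 (mod 103)
72^17 ≡ 1 (mod 103) ✓
So ord_103(72) = 17.

17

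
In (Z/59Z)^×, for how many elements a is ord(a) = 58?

φ(59) = 59 − 1 = 58 = 2 · 29.
Since (Z/59Z)^× is cyclic of order 58, the number of elements of order d is φ(d) when d | 58 and 0 otherwise.
58 = 2 · 29 divides 58, and φ(58) = 28.

28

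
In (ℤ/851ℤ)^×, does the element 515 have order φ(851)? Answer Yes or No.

851 = 23 · 37 is a product of two distinct odd primes, so (Z/851Z)^× ≅ (Z/23Z)^× × (Z/37Z)^× is not cyclic.
No primitive root modulo 851 exists; in particular 515 is not one.

No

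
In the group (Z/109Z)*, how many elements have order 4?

2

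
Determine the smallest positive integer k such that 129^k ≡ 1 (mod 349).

348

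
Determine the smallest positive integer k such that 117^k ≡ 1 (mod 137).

By Lagrange's theorem, ord_137(117) divides φ(137) = 137 − 1 = 136 = 2^3 · 17.
Divisors of 136: 1, 2, 4, 8, 17, 34, 68, 136.
Evaluate successive powers at the divisors of 136:
117^1 ≡ 117 (mod 137)
117^2 ≡ 126 (mod 137)
117^4 ≡ 121 (mod 137)
117^8 ≡ 119 (mod 137)
117^17 ≡ 96 (mod 137)
117^34 ≡ 37 (mod 137)
117^68 ≡ 136 (mod 137)
117^136 ≡ 1 (mod 137) ✓
So ord_137(117) = 136.

136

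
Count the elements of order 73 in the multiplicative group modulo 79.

φ(79) = 79 − 1 = 78 = 2 · 3 · 13.
(Z/79Z)^× is cyclic (|G| = 78); a cyclic group of order m has exactly φ(d) elements of each order d | m, and none otherwise.
Here 78 is not a multiple of 73, so there are no elements of order 73.

0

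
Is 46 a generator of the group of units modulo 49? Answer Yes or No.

φ(49) = φ(7^2) = 7·(7−1) = 42 = 2 · 3 · 7.
46 is a primitive root mod 49 iff 46^(φ(49)/q) ≢ 1 for every prime q | φ(49), i.e. q ∈ {2, 3, 7}.
46^21 ≡ 1 (mod 49)  [q = 2: ≡ 1 ✗]
46^14 ≡ 30 (mod 49)  [q = 3: ≢ 1 ✓]
46^6 ≡ 43 (mod 49)  [q = 7: ≢ 1 ✓]
The check at q = 2 fails, so 46 generates a proper subgroup.

No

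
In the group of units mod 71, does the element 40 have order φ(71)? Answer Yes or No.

φ(71) = 71 − 1 = 70 = 2 · 5 · 7.
Test 40^(70/q) mod 71 for each prime factor q of 70:
40^35 ≡ 1 (mod 71)  [q = 2: ≡ 1 ✗]
40^14 ≡ 54 (mod 71)  [q = 5: ≢ 1 ✓]
40^10 ≡ 20 (mod 71)  [q = 7: ≢ 1 ✓]
40^35 ≡ 1 shows ord(40) | 35, strictly less than φ(71); not a primitive root.

No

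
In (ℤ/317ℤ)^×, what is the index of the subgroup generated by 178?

1

ord(178) | φ(317) = 317 − 1 = 316 = 2^2 · 79.
Divisors of 316: 1, 2, 4, 79, 158, 316.
Test each divisor d:
178^1 ≡ 178 (mod 317)
178^2 ≡ 301 (mod 317)
178^4 ≡ 256 (mod 317)
178^79 ≡ 203 (mod 317)
178^158 ≡ 316 (mod 317)
178^316 ≡ 1 (mod 317) ✓
Thus |⟨178⟩| = ord(178) = 316.
The index is φ(317) / ord(178) = 316 / 316 = 1.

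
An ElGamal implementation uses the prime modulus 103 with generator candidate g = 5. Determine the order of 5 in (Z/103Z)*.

102

Since 5 ∈ (Z/103Z)^×, its order divides φ(103) = 103 − 1 = 102 = 2 · 3 · 17.
Divisors of 102: 1, 2, 3, 6, 17, 34, 51, 102.
Check 5^d mod 103 for each divisor in increasing order:
5^1 ≡ 5 (mod 103)
5^2 ≡ 25 (mod 103)
5^3 ≡ 22 (mod 103)
5^6 ≡ 72 (mod 103)
5^17 ≡ 57 (mod 103)
5^34 ≡ 56 (mod 103)
5^51 ≡ 102 (mod 103)
5^102 ≡ 1 (mod 103) ✓
So ord_103(5) = 102.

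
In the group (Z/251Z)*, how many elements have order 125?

100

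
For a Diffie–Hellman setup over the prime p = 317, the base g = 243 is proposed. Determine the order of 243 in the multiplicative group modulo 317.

316

The order of 243 must divide φ(317) = 317 − 1 = 316 = 2^2 · 79.
Divisors of 316: 1, 2, 4, 79, 158, 316.
Check 243^d mod 317 for each divisor in increasing order:
243^1 ≡ 243 (mod 317)
243^2 ≡ 87 (mod 317)
243^4 ≡ 278 (mod 317)
243^79 ≡ 203 (mod 317)
243^158 ≡ 316 (mod 317)
243^316 ≡ 1 (mod 317) ✓
Therefore the multiplicative order of 243 modulo 317 is 316.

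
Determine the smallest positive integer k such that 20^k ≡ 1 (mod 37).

By Lagrange's theorem, ord_37(20) divides φ(37) = 37 − 1 = 36 = 2^2 · 3^2.
Divisors of 36: 1, 2, 3, 4, 6, 9, 12, 18, 36.
Test each divisor d:
20^1 ≡ 20 (mod 37)
20^2 ≡ 30 (mod 37)
20^3 ≡ 8 (mod 37)
20^4 ≡ 12 (mod 37)
20^6 ≡ 27 (mod 37)
20^9 ≡ 31 (mod 37)
20^12 ≡ 26 (mod 37)
20^18 ≡ 36 (mod 37)
20^36 ≡ 1 (mod 37) ✓
Hence ord(20) = 36.

36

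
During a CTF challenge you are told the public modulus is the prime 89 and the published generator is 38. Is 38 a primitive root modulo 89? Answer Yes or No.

φ(89) = 89 − 1 = 88 = 2^3 · 11.
Test 38^(88/q) mod 89 for each prime factor q of 88:
38^44 ≡ 88 (mod 89)  [q = 2: ≢ 1 ✓]
38^8 ≡ 67 (mod 89)  [q = 11: ≢ 1 ✓]
None equal 1, so ord_89(38) = 88: 38 is a primitive root.

Yes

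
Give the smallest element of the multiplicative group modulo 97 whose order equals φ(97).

φ(97) = 97 − 1 = 96 = 2^5 · 3.
Test candidates g = 2, 3, … against the prime factors q ∈ {2, 3} of φ(97): g is a generator iff g^(96/q) ≢ 1 for every such q.
g = 2: 2^48 ≡ 1 — hits 1, so not a primitive root.
g = 3: 3^48 ≡ 1 — hits 1, so not a primitive root.
g = 4: 4^48 ≡ 1 — hits 1, so not a primitive root.
g = 5: 5^48 ≡ 96; 5^32 ≡ 35 — none is 1, so 5 is a primitive root.
The smallest primitive root modulo 97 is 5.

5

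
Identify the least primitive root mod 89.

φ(89) = 89 − 1 = 88 = 2^3 · 11.
g is a primitive root iff g^(88/q) ≢ 1 (mod 89) for each prime q ∈ {2, 11}.
g = 2: 2^44 ≡ 1 — hits 1, so not a primitive root.
g = 3: 3^44 ≡ 88; 3^8 ≡ 64 — none is 1, so 3 is a primitive root.
The smallest primitive root modulo 89 is 3.

3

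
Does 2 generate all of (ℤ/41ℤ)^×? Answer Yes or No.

φ(41) = 41 − 1 = 40 = 2^3 · 5.
An element g generates (Z/41Z)^× iff g^(40/q) ≢ 1 (mod 41) for each prime q ∈ {2, 5}.
2^20 ≡ 1 (mod 41)  [q = 2: ≡ 1 ✗]
2^8 ≡ 10 (mod 41)  [q = 5: ≢ 1 ✓]
2^20 ≡ 1 shows ord(2) | 20, strictly less than φ(41); not a primitive root.

No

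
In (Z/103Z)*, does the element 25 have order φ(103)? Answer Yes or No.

φ(103) = 103 − 1 = 102 = 2 · 3 · 17.
Test 25^(102/q) mod 103 for each prime factor q of 102:
25^51 ≡ 1 (mod 103)  [q = 2: ≡ 1 ✗]
25^34 ≡ 46 (mod 103)  [q = 3: ≢ 1 ✓]
25^6 ≡ 34 (mod 103)  [q = 17: ≢ 1 ✓]
25^51 ≡ 1 shows ord(25) | 51, strictly less than φ(103); not a primitive root.

No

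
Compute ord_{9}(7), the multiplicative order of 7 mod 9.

Since 7 ∈ (Z/9Z)^×, its order divides φ(9) = φ(3^2) = 3·(3−1) = 6 = 2 · 3.
Divisors of 6: 1, 2, 3, 6.
Compute 7^d (mod 9) for the divisors d until we hit 1:
7^1 ≡ 7 (mod 9)
7^2 ≡ 4 (mod 9)
7^3 ≡ 1 (mod 9) ✓
So ord_9(7) = 3.

3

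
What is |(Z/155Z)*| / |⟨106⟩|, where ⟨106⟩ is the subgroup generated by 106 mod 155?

Since 106 ∈ (Z/155Z)^×, its order divides φ(155) = φ(5·31) = (5−1)·(31−1) = 4·30 = 120 = 2^3 · 3 · 5.
Divisors of 120: 1, 2, 3, 4, 5, 6, 8, 10, 12, 15, 20, 24, 30, 40, 60, 120.
Compute 106^d (mod 155) for the divisors d until we hit 1:
106^1 ≡ 106 (mod 155)
106^2 ≡ 76 (mod 155)
106^3 ≡ 151 (mod 155)
106^4 ≡ 41 (mod 155)
106^5 ≡ 6 (mod 155)
106^6 ≡ 16 (mod 155)
106^8 ≡ 131 (mod 155)
106^10 ≡ 36 (mod 155)
106^12 ≡ 101 (mod 155)
106^15 ≡ 61 (mod 155)
106^20 ≡ 56 (mod 155)
106^24 ≡ 126 (mod 155)
106^30 ≡ 1 (mod 155) ✓
So ord_155(106) = 30, hence |⟨106⟩| = 30.
Index = |(Z/155Z)^×| / |⟨106⟩| = 120 / 30 = 4.

4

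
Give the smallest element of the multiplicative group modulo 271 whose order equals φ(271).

φ(271) = 271 − 1 = 270 = 2 · 3^3 · 5.
g is a primitive root iff g^(270/q) ≢ 1 (mod 271) for each prime q ∈ {2, 3, 5}.
g = 2: 2^135 ≡ 1 — hits 1, so not a primitive root.
g = 3: 3^135 ≡ 270; 3^90 ≡ 1 — hits 1, so not a primitive root.
g = 4: 4^135 ≡ 1 — hits 1, so not a primitive root.
g = 5: 5^135 ≡ 1 — hits 1, so not a primitive root.
g = 6: 6^135 ≡ 270; 6^90 ≡ 242; 6^54 ≡ 10 — none is 1, so 6 is a primitive root.
So 6 is the smallest generator of (Z/271Z)^×.

6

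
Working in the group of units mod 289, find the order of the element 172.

ord(172) | φ(289) = φ(17^2) = 17·(17−1) = 272 = 2^4 · 17.
Divisors of 272: 1, 2, 4, 8, 16, 17, 34, 68, 136, 272.
Evaluate successive powers at the divisors of 272:
172^1 ≡ 172
172^2 ≡ 106
172^4 ≡ 254
172^8 ≡ 69
172^16 ≡ 137
172^17 ≡ 155
172^34 ≡ 38
172^68 ≡ 288
172^136 ≡ 1
So ord_289(172) = 136.

136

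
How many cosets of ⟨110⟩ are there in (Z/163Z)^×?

ord(110) | φ(163) = 163 − 1 = 162 = 2 · 3^4.
Divisors of 162: 1, 2, 3, 6, 9, 18, 27, 54, 81, 162.
Check 110^d mod 163 for each divisor in increasing order:
110^1 ≡ 110
110^2 ≡ 38
110^3 ≡ 105
110^6 ≡ 104
110^9 ≡ 162
110^18 ≡ 1
So ord_163(110) = 18, hence |⟨110⟩| = 18.
[(Z/163Z)^× : ⟨110⟩] = 162/18 = 9.

9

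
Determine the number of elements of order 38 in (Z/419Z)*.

18

φ(419) = 419 − 1 = 418 = 2 · 11 · 19.
(Z/419Z)^× is cyclic (|G| = 418); a cyclic group of order m has exactly φ(d) elements of each order d | m, and none otherwise.
38 = 2 · 19 divides 418, and φ(38) = 18.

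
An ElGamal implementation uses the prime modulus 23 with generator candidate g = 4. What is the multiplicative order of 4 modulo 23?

ord(4) | φ(23) = 23 − 1 = 22 = 2 · 11.
Divisors of 22: 1, 2, 11, 22.
Compute 4^d (mod 23) for the divisors d until we hit 1:
4^1 ≡ 4 (mod 23)
4^2 ≡ 16 (mod 23)
4^11 ≡ 1 (mod 23) ✓
The smallest such exponent is 11, so the order of 4 is 11.

11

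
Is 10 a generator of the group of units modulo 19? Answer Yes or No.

φ(19) = 19 − 1 = 18 = 2 · 3^2.
An element g generates (Z/19Z)^× iff g^(18/q) ≢ 1 (mod 19) for each prime q ∈ {2, 3}.
10^9 ≡ 18 (mod 19)  [q = 2: ≢ 1 ✓]
10^6 ≡ 11 (mod 19)  [q = 3: ≢ 1 ✓]
None equal 1, so ord_19(10) = 18: 10 is a primitive root.

Yes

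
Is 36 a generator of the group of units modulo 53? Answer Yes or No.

No

φ(53) = 53 − 1 = 52 = 2^2 · 13.
36 is a primitive root mod 53 iff 36^(φ(53)/q) ≢ 1 for every prime q | φ(53), i.e. q ∈ {2, 13}.
36^26 ≡ 1 (mod 53)  [q = 2: ≡ 1 ✗]
36^4 ≡ 46 (mod 53)  [q = 13: ≢ 1 ✓]
The check at q = 2 fails, so 36 generates a proper subgroup.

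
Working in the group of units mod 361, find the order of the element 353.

57

By Lagrange's theorem, ord_361(353) divides φ(361) = φ(19^2) = 19·(19−1) = 342 = 2 · 3^2 · 19.
Divisors of 342: 1, 2, 3, 6, 9, 18, 19, 38, 57, 114, 171, 342.
Evaluate successive powers at the divisors of 342:
353^1 ≡ 353 (mod 361)
353^2 ≡ 64 (mod 361)
353^3 ≡ 210 (mod 361)
353^6 ≡ 58 (mod 361)
353^9 ≡ 267 (mod 361)
353^18 ≡ 172 (mod 361)
353^19 ≡ 68 (mod 361)
353^38 ≡ 292 (mod 361)
353^57 ≡ 1 (mod 361) ✓
Hence ord(353) = 57.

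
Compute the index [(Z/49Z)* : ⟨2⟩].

By Lagrange's theorem, ord_49(2) divides φ(49) = φ(7^2) = 7·(7−1) = 42 = 2 · 3 · 7.
Divisors of 42: 1, 2, 3, 6, 7, 14, 21, 42.
Check 2^d mod 49 for each divisor in increasing order:
2^1 ≡ 2 (mod 49)
2^2 ≡ 4 (mod 49)
2^3 ≡ 8 (mod 49)
2^6 ≡ 15 (mod 49)
2^7 ≡ 30 (mod 49)
2^14 ≡ 18 (mod 49)
2^21 ≡ 1 (mod 49) ✓
The order of 2 is 21, so the subgroup it generates has 21 elements.
Index = |(Z/49Z)^×| / |⟨2⟩| = 42 / 21 = 2.

2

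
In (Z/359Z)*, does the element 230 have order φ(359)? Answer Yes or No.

φ(359) = 359 − 1 = 358 = 2 · 179.
An element g generates (Z/359Z)^× iff g^(358/q) ≢ 1 (mod 359) for each prime q ∈ {2, 179}.
230^179 ≡ 1 (mod 359)  [q = 2: ≡ 1 ✗]
230^2 ≡ 127 (mod 359)  [q = 179: ≢ 1 ✓]
Since 230^179 ≡ 1, the order of 230 divides 179 < 358, so 230 is not a primitive root.

No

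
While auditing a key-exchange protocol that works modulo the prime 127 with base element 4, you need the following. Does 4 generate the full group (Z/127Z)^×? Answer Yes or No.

No

φ(127) = 127 − 1 = 126 = 2 · 3^2 · 7.
4 is a primitive root mod 127 iff 4^(φ(127)/q) ≢ 1 for every prime q | φ(127), i.e. q ∈ {2, 3, 7}.
4^63 ≡ 1 (mod 127)  [q = 2: ≡ 1 ✗]
4^42 ≡ 1 (mod 127)  [q = 3: ≡ 1 ✗]
4^18 ≡ 2 (mod 127)  [q = 7: ≢ 1 ✓]
Since 4^63 ≡ 1, the order of 4 divides 63 < 126, so 4 is not a primitive root.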